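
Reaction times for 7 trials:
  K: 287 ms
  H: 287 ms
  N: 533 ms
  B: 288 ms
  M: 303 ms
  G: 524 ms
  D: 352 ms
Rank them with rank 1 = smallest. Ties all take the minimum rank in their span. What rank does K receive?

Sorted (ascending): 287, 287, 288, 303, 352, 524, 533
The 2 values of 287 occupy positions 1–2 → each gets rank 1.
K has value 287 ms → rank 1.

1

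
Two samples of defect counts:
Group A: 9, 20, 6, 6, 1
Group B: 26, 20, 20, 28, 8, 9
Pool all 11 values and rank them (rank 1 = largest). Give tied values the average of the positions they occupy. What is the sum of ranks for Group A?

Sorted (descending): 28, 26, 20, 20, 20, 9, 9, 8, 6, 6, 1
The 3 values of 20 occupy positions 3–5 → average rank 4.
The 2 values of 9 occupy positions 6–7 → average rank (6+7)/2 = 6.5.
The 2 values of 6 occupy positions 9–10 → average rank (9+10)/2 = 9.5.
Group A values → pooled ranks: 9→6.5, 20→4, 6→9.5, 6→9.5, 1→11
Rank sum = 6.5 + 4 + 9.5 + 9.5 + 11 = 40.5

40.5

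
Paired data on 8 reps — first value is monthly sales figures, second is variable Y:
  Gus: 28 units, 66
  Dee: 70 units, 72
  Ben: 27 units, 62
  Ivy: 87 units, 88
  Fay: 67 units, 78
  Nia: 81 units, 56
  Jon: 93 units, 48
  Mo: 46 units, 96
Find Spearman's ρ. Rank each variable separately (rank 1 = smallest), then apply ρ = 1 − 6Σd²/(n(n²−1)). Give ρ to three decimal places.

-0.214

Ranks of variable 1: 2, 5, 1, 7, 4, 6, 8, 3
Ranks of variable 2: 4, 5, 3, 7, 6, 2, 1, 8
d = r₁ − r₂: -2, 0, -2, 0, -2, 4, 7, -5
d²: 4, 0, 4, 0, 4, 16, 49, 25; Σd² = 102
ρ = 1 − 6·102/(8·63) = 1 − 612/504 = -0.214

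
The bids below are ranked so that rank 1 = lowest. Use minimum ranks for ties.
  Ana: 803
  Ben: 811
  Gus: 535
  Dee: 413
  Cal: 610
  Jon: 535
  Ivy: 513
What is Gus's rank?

Sorted (ascending): 413, 513, 535, 535, 610, 803, 811
The 2 values of 535 occupy positions 3–4 → each gets rank 3.
Gus has value 535 → rank 3.

3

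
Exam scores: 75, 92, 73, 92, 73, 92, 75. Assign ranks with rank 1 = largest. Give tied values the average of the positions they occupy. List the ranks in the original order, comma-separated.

4.5, 2, 6.5, 2, 6.5, 2, 4.5

Sorted (descending): 92, 92, 92, 75, 75, 73, 73
The 3 values of 92 occupy positions 1–3 → average rank 2.
The 2 values of 75 occupy positions 4–5 → average rank (4+5)/2 = 4.5.
The 2 values of 73 occupy positions 6–7 → average rank (6+7)/2 = 6.5.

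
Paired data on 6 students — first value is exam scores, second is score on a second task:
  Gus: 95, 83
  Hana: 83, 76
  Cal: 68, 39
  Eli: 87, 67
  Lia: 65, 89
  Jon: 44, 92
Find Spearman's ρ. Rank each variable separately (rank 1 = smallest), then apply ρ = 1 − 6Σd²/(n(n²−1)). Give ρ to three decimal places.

-0.486

Ranks of variable 1: 6, 4, 3, 5, 2, 1
Ranks of variable 2: 4, 3, 1, 2, 5, 6
d = r₁ − r₂: 2, 1, 2, 3, -3, -5
d²: 4, 1, 4, 9, 9, 25; Σd² = 52
ρ = 1 − 6·52/(6·35) = 1 − 312/210 = -0.486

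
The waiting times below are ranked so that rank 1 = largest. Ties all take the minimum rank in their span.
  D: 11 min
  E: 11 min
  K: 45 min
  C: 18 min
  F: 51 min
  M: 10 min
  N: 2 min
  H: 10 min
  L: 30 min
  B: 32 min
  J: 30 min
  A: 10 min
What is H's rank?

9

Sorted (descending): 51, 45, 32, 30, 30, 18, 11, 11, 10, 10, 10, 2
The 2 values of 30 occupy positions 4–5 → each gets rank 4.
The 2 values of 11 occupy positions 7–8 → each gets rank 7.
The 3 values of 10 occupy positions 9–11 → each gets rank 9.
H has value 10 min → rank 9.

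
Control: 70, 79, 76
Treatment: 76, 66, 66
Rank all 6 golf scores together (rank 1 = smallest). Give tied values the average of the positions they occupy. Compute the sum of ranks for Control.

Sorted (ascending): 66, 66, 70, 76, 76, 79
The 2 values of 66 occupy positions 1–2 → average rank (1+2)/2 = 1.5.
The 2 values of 76 occupy positions 4–5 → average rank (4+5)/2 = 4.5.
Control values → pooled ranks: 70→3, 79→6, 76→4.5
Rank sum = 3 + 6 + 4.5 = 13.5

13.5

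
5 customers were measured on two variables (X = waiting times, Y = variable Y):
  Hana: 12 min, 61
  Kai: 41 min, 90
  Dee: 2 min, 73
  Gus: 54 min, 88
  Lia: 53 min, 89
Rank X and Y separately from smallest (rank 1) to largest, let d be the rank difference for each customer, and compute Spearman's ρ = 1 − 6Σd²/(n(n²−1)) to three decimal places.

Ranks of variable 1: 2, 3, 1, 5, 4
Ranks of variable 2: 1, 5, 2, 3, 4
d = r₁ − r₂: 1, -2, -1, 2, 0
d²: 1, 4, 1, 4, 0; Σd² = 10
ρ = 1 − 6·10/(5·24) = 1 − 60/120 = 0.500

0.500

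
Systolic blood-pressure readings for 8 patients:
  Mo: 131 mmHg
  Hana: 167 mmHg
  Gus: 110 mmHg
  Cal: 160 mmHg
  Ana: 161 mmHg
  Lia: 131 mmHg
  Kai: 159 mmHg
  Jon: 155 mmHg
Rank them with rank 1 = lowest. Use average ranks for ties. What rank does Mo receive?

2.5

Sorted (ascending): 110, 131, 131, 155, 159, 160, 161, 167
The 2 values of 131 occupy positions 2–3 → average rank (2+3)/2 = 2.5.
Mo has value 131 mmHg → rank 2.5.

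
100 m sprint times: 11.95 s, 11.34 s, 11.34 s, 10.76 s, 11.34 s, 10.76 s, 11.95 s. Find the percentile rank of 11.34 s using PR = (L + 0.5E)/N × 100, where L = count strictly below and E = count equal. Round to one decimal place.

N = 7.
Strictly below 11.34: 2. Equal to 11.34: 3.
PR = (2 + 0.5·3)/7 × 100 = 50.0

50.0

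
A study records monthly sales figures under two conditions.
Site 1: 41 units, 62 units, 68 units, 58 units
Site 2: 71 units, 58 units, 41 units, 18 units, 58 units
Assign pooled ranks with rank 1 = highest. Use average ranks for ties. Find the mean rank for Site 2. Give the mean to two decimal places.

5.50

Sorted (descending): 71, 68, 62, 58, 58, 58, 41, 41, 18
The 3 values of 58 occupy positions 4–6 → average rank 5.
The 2 values of 41 occupy positions 7–8 → average rank (7+8)/2 = 7.5.
Site 2 values → pooled ranks: 71→1, 58→5, 41→7.5, 18→9, 58→5
Mean rank = (1 + 5 + 7.5 + 9 + 5) / 5 = 5.50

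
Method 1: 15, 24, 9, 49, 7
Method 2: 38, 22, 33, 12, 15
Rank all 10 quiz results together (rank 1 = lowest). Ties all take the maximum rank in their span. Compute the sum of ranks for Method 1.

25

Sorted (ascending): 7, 9, 12, 15, 15, 22, 24, 33, 38, 49
The 2 values of 15 occupy positions 4–5 → each gets rank 5.
Method 1 values → pooled ranks: 15→5, 24→7, 9→2, 49→10, 7→1
Rank sum = 5 + 7 + 2 + 10 + 1 = 25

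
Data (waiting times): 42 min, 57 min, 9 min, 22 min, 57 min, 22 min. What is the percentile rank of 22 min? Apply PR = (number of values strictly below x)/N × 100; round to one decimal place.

N = 6.
Strictly below 22: 1. Equal to 22: 2.
PR = 1/6 × 100 = 16.7

16.7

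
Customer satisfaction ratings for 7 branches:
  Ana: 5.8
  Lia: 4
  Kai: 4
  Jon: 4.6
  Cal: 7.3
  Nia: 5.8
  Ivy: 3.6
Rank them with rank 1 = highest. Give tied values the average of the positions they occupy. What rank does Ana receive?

Sorted (descending): 7.3, 5.8, 5.8, 4.6, 4, 4, 3.6
The 2 values of 5.8 occupy positions 2–3 → average rank (2+3)/2 = 2.5.
The 2 values of 4 occupy positions 5–6 → average rank (5+6)/2 = 5.5.
Ana has value 5.8 → rank 2.5.

2.5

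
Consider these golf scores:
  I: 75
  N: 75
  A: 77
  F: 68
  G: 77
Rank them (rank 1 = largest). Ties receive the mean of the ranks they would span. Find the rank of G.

1.5

Sorted (descending): 77, 77, 75, 75, 68
The 2 values of 77 occupy positions 1–2 → average rank (1+2)/2 = 1.5.
The 2 values of 75 occupy positions 3–4 → average rank (3+4)/2 = 3.5.
G has value 77 → rank 1.5.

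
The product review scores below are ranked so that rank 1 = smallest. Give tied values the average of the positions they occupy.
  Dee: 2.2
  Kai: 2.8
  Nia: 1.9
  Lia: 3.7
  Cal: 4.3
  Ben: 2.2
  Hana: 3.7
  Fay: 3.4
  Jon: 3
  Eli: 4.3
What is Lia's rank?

Sorted (ascending): 1.9, 2.2, 2.2, 2.8, 3, 3.4, 3.7, 3.7, 4.3, 4.3
The 2 values of 2.2 occupy positions 2–3 → average rank (2+3)/2 = 2.5.
The 2 values of 3.7 occupy positions 7–8 → average rank (7+8)/2 = 7.5.
The 2 values of 4.3 occupy positions 9–10 → average rank (9+10)/2 = 9.5.
Lia has value 3.7 → rank 7.5.

7.5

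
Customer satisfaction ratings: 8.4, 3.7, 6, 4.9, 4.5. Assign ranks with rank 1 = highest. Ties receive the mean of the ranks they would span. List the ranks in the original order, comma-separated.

Sorted (descending): 8.4, 6, 4.9, 4.5, 3.7
No ties — each value takes its position as its rank.

1, 5, 2, 3, 4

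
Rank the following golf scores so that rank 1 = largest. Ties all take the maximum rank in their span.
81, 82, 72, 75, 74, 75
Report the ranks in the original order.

2, 1, 6, 4, 5, 4

Sorted (descending): 82, 81, 75, 75, 74, 72
The 2 values of 75 occupy positions 3–4 → each gets rank 4.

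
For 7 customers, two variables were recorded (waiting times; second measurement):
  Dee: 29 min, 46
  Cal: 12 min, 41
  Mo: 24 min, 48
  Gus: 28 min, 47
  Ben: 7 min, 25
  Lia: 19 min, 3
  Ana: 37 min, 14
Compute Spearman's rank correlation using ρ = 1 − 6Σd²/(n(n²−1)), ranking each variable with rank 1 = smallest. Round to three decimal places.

0.143

Ranks of variable 1: 6, 2, 4, 5, 1, 3, 7
Ranks of variable 2: 5, 4, 7, 6, 3, 1, 2
d = r₁ − r₂: 1, -2, -3, -1, -2, 2, 5
d²: 1, 4, 9, 1, 4, 4, 25; Σd² = 48
ρ = 1 − 6·48/(7·48) = 1 − 288/336 = 0.143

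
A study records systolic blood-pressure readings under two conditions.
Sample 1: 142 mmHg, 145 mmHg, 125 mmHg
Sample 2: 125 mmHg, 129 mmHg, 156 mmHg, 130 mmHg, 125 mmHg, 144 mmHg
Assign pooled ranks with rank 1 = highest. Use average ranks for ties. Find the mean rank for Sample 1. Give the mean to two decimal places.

Sorted (descending): 156, 145, 144, 142, 130, 129, 125, 125, 125
The 3 values of 125 occupy positions 7–9 → average rank 8.
Sample 1 values → pooled ranks: 142→4, 145→2, 125→8
Mean rank = (4 + 2 + 8) / 3 = 4.67

4.67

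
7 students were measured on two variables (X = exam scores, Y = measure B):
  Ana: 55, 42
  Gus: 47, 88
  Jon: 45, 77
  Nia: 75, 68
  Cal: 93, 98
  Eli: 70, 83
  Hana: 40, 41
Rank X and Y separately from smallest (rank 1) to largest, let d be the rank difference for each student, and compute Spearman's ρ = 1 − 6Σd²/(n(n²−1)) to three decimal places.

Ranks of variable 1: 4, 3, 2, 6, 7, 5, 1
Ranks of variable 2: 2, 6, 4, 3, 7, 5, 1
d = r₁ − r₂: 2, -3, -2, 3, 0, 0, 0
d²: 4, 9, 4, 9, 0, 0, 0; Σd² = 26
ρ = 1 − 6·26/(7·48) = 1 − 156/336 = 0.536

0.536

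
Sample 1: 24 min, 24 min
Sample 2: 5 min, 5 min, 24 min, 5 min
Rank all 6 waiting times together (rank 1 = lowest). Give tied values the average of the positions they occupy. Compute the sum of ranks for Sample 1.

10

Sorted (ascending): 5, 5, 5, 24, 24, 24
The 3 values of 5 occupy positions 1–3 → average rank 2.
The 3 values of 24 occupy positions 4–6 → average rank 5.
Sample 1 values → pooled ranks: 24→5, 24→5
Rank sum = 5 + 5 = 10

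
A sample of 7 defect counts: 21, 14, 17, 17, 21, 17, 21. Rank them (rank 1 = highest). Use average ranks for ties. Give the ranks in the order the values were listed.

Sorted (descending): 21, 21, 21, 17, 17, 17, 14
The 3 values of 21 occupy positions 1–3 → average rank 2.
The 3 values of 17 occupy positions 4–6 → average rank 5.

2, 7, 5, 5, 2, 5, 2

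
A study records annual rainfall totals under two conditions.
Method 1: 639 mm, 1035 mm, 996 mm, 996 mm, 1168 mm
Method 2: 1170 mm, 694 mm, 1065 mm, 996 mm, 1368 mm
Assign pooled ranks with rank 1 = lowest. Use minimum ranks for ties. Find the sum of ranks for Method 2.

31

Sorted (ascending): 639, 694, 996, 996, 996, 1035, 1065, 1168, 1170, 1368
The 3 values of 996 occupy positions 3–5 → each gets rank 3.
Method 2 values → pooled ranks: 1170→9, 694→2, 1065→7, 996→3, 1368→10
Rank sum = 9 + 2 + 7 + 3 + 10 = 31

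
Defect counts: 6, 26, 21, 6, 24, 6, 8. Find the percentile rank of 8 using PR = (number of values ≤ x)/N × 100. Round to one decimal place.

57.1

N = 7.
Strictly below 8: 3. Equal to 8: 1.
PR = 4/7 × 100 = 57.1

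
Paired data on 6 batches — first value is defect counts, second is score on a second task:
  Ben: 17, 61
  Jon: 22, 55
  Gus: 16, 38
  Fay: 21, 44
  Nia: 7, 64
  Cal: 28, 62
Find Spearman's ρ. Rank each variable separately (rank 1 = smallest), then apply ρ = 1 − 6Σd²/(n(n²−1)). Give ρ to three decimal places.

Ranks of variable 1: 3, 5, 2, 4, 1, 6
Ranks of variable 2: 4, 3, 1, 2, 6, 5
d = r₁ − r₂: -1, 2, 1, 2, -5, 1
d²: 1, 4, 1, 4, 25, 1; Σd² = 36
ρ = 1 − 6·36/(6·35) = 1 − 216/210 = -0.029

-0.029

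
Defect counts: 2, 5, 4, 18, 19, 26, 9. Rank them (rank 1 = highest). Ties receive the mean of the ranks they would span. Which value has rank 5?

5

Sorted (descending): 26, 19, 18, 9, 5, 4, 2
No ties — each value takes its position as its rank.
Rank 5 → value 5.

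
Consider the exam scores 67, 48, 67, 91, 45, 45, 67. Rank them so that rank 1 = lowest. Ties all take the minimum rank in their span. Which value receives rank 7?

91

Sorted (ascending): 45, 45, 48, 67, 67, 67, 91
The 2 values of 45 occupy positions 1–2 → each gets rank 1.
The 3 values of 67 occupy positions 4–6 → each gets rank 4.
Rank 7 → value 91.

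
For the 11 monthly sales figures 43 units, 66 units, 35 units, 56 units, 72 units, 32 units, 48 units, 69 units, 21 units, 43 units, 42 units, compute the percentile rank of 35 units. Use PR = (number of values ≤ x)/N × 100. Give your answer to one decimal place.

N = 11.
Strictly below 35: 2. Equal to 35: 1.
PR = 3/11 × 100 = 27.3

27.3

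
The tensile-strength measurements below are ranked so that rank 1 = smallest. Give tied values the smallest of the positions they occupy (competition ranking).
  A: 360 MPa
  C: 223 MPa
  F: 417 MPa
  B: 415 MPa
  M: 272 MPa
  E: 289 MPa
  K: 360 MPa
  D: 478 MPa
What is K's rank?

Sorted (ascending): 223, 272, 289, 360, 360, 415, 417, 478
The 2 values of 360 occupy positions 4–5 → each gets rank 4.
K has value 360 MPa → rank 4.

4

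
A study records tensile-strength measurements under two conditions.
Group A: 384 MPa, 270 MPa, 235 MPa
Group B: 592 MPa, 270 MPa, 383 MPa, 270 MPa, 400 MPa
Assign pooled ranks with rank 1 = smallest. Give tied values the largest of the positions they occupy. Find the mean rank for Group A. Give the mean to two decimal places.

Sorted (ascending): 235, 270, 270, 270, 383, 384, 400, 592
The 3 values of 270 occupy positions 2–4 → each gets rank 4.
Group A values → pooled ranks: 384→6, 270→4, 235→1
Mean rank = (6 + 4 + 1) / 3 = 3.67

3.67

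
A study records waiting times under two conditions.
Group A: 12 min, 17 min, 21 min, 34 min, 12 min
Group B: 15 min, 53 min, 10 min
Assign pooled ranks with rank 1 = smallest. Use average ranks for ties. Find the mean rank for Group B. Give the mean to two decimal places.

Sorted (ascending): 10, 12, 12, 15, 17, 21, 34, 53
The 2 values of 12 occupy positions 2–3 → average rank (2+3)/2 = 2.5.
Group B values → pooled ranks: 15→4, 53→8, 10→1
Mean rank = (4 + 8 + 1) / 3 = 4.33

4.33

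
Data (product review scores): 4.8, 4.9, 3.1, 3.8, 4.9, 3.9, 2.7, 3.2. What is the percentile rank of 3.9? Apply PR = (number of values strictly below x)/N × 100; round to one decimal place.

50.0

N = 8.
Strictly below 3.9: 4. Equal to 3.9: 1.
PR = 4/8 × 100 = 50.0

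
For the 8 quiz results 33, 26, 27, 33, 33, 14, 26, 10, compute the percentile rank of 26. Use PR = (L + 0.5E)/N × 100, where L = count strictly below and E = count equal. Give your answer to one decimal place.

37.5

N = 8.
Strictly below 26: 2. Equal to 26: 2.
PR = (2 + 0.5·2)/8 × 100 = 37.5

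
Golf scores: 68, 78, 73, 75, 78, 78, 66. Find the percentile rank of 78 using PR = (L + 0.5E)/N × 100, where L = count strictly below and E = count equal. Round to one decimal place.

78.6

N = 7.
Strictly below 78: 4. Equal to 78: 3.
PR = (4 + 0.5·3)/7 × 100 = 78.6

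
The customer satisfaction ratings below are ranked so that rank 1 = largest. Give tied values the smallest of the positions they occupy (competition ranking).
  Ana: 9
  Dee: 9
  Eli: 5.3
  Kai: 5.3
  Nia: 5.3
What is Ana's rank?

Sorted (descending): 9, 9, 5.3, 5.3, 5.3
The 2 values of 9 occupy positions 1–2 → each gets rank 1.
The 3 values of 5.3 occupy positions 3–5 → each gets rank 3.
Ana has value 9 → rank 1.

1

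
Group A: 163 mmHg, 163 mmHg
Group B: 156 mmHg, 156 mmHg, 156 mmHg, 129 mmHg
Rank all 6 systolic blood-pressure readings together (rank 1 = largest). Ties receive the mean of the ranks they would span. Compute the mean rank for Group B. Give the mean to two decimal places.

4.50

Sorted (descending): 163, 163, 156, 156, 156, 129
The 2 values of 163 occupy positions 1–2 → average rank (1+2)/2 = 1.5.
The 3 values of 156 occupy positions 3–5 → average rank 4.
Group B values → pooled ranks: 156→4, 156→4, 156→4, 129→6
Mean rank = (4 + 4 + 4 + 6) / 4 = 4.50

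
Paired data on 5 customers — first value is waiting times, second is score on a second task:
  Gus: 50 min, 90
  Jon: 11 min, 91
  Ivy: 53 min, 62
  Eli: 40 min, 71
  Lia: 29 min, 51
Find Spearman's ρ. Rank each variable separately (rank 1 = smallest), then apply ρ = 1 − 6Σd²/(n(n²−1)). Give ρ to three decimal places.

Ranks of variable 1: 4, 1, 5, 3, 2
Ranks of variable 2: 4, 5, 2, 3, 1
d = r₁ − r₂: 0, -4, 3, 0, 1
d²: 0, 16, 9, 0, 1; Σd² = 26
ρ = 1 − 6·26/(5·24) = 1 − 156/120 = -0.300

-0.300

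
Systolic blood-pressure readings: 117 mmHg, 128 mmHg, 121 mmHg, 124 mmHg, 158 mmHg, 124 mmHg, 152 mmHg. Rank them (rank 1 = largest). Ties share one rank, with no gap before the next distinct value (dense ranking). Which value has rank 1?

Sorted (descending): 158, 152, 128, 124, 124, 121, 117
The 2 values of 124 share dense rank 4.
Remaining distinct values take the next consecutive integers.
Rank 1 → value 158.

158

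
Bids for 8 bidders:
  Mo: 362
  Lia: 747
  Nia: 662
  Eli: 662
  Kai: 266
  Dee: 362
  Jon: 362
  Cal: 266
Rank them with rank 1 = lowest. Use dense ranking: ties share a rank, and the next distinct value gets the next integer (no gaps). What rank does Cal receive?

1

Sorted (ascending): 266, 266, 362, 362, 362, 662, 662, 747
The 2 values of 266 share dense rank 1.
The 3 values of 362 share dense rank 2.
The 2 values of 662 share dense rank 3.
Remaining distinct values take the next consecutive integers.
Cal has value 266 → rank 1.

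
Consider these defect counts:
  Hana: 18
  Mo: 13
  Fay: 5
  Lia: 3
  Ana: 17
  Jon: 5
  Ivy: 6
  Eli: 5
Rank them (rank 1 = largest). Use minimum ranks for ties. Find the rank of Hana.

1

Sorted (descending): 18, 17, 13, 6, 5, 5, 5, 3
The 3 values of 5 occupy positions 5–7 → each gets rank 5.
Hana has value 18 → rank 1.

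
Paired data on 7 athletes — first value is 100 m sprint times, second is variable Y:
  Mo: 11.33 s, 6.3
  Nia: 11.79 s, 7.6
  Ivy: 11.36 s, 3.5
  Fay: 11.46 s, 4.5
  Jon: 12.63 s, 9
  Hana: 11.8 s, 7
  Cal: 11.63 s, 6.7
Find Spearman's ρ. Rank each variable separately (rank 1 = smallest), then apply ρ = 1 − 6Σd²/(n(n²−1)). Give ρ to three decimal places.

0.857

Ranks of variable 1: 1, 5, 2, 3, 7, 6, 4
Ranks of variable 2: 3, 6, 1, 2, 7, 5, 4
d = r₁ − r₂: -2, -1, 1, 1, 0, 1, 0
d²: 4, 1, 1, 1, 0, 1, 0; Σd² = 8
ρ = 1 − 6·8/(7·48) = 1 − 48/336 = 0.857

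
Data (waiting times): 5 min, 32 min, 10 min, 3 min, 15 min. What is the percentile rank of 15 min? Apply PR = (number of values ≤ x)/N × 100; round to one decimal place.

N = 5.
Strictly below 15: 3. Equal to 15: 1.
PR = 4/5 × 100 = 80.0

80.0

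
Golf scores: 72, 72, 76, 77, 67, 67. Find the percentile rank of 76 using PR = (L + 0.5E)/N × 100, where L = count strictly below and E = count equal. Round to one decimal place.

N = 6.
Strictly below 76: 4. Equal to 76: 1.
PR = (4 + 0.5·1)/6 × 100 = 75.0

75.0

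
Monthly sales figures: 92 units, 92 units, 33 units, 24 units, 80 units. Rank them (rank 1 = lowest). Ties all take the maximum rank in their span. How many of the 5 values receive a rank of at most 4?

Sorted (ascending): 24, 33, 80, 92, 92
The 2 values of 92 occupy positions 4–5 → each gets rank 5.
Ranks ≤ 4: {1, 2, 3} → 3 values.

3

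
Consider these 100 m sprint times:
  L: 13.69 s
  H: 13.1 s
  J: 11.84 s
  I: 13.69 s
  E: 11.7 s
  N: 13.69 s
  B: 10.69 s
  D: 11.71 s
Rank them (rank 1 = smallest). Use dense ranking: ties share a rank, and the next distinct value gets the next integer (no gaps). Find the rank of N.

6

Sorted (ascending): 10.69, 11.7, 11.71, 11.84, 13.1, 13.69, 13.69, 13.69
The 3 values of 13.69 share dense rank 6.
Remaining distinct values take the next consecutive integers.
N has value 13.69 s → rank 6.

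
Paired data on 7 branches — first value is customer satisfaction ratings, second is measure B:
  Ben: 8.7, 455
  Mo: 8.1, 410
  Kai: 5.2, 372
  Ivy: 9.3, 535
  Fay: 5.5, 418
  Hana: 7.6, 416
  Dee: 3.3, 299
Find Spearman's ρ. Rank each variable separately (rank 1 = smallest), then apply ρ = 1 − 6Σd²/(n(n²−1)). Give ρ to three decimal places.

Ranks of variable 1: 6, 5, 2, 7, 3, 4, 1
Ranks of variable 2: 6, 3, 2, 7, 5, 4, 1
d = r₁ − r₂: 0, 2, 0, 0, -2, 0, 0
d²: 0, 4, 0, 0, 4, 0, 0; Σd² = 8
ρ = 1 − 6·8/(7·48) = 1 − 48/336 = 0.857

0.857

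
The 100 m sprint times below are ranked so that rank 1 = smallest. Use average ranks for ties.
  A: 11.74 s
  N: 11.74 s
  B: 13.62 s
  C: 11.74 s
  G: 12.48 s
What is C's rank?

Sorted (ascending): 11.74, 11.74, 11.74, 12.48, 13.62
The 3 values of 11.74 occupy positions 1–3 → average rank 2.
C has value 11.74 s → rank 2.

2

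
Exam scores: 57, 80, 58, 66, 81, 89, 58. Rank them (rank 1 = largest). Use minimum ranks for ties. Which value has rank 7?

Sorted (descending): 89, 81, 80, 66, 58, 58, 57
The 2 values of 58 occupy positions 5–6 → each gets rank 5.
Rank 7 → value 57.

57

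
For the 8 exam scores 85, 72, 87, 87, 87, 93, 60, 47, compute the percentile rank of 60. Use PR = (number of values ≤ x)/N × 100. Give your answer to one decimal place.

N = 8.
Strictly below 60: 1. Equal to 60: 1.
PR = 2/8 × 100 = 25.0

25.0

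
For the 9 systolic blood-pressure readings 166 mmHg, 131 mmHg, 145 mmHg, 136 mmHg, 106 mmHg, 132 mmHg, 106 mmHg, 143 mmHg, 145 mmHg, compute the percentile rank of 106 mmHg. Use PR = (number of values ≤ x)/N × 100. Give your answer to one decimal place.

22.2

N = 9.
Strictly below 106: 0. Equal to 106: 2.
PR = 2/9 × 100 = 22.2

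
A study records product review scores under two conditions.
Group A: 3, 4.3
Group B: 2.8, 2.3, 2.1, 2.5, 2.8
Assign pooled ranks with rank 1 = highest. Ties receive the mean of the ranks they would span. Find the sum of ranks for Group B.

Sorted (descending): 4.3, 3, 2.8, 2.8, 2.5, 2.3, 2.1
The 2 values of 2.8 occupy positions 3–4 → average rank (3+4)/2 = 3.5.
Group B values → pooled ranks: 2.8→3.5, 2.3→6, 2.1→7, 2.5→5, 2.8→3.5
Rank sum = 3.5 + 6 + 7 + 5 + 3.5 = 25

25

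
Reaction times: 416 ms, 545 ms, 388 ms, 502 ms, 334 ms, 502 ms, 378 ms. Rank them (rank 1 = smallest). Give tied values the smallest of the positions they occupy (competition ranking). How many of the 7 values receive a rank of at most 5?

Sorted (ascending): 334, 378, 388, 416, 502, 502, 545
The 2 values of 502 occupy positions 5–6 → each gets rank 5.
Ranks ≤ 5: {1, 2, 3, 4, 5, 5} → 6 values.

6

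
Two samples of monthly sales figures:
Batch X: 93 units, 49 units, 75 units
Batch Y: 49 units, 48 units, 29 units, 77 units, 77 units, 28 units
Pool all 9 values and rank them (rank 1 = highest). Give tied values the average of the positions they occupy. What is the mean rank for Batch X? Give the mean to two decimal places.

3.50

Sorted (descending): 93, 77, 77, 75, 49, 49, 48, 29, 28
The 2 values of 77 occupy positions 2–3 → average rank (2+3)/2 = 2.5.
The 2 values of 49 occupy positions 5–6 → average rank (5+6)/2 = 5.5.
Batch X values → pooled ranks: 93→1, 49→5.5, 75→4
Mean rank = (1 + 5.5 + 4) / 3 = 3.50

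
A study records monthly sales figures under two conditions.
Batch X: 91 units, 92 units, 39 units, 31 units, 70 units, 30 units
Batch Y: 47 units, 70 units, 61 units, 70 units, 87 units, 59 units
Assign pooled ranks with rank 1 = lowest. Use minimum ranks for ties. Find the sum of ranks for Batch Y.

39

Sorted (ascending): 30, 31, 39, 47, 59, 61, 70, 70, 70, 87, 91, 92
The 3 values of 70 occupy positions 7–9 → each gets rank 7.
Batch Y values → pooled ranks: 47→4, 70→7, 61→6, 70→7, 87→10, 59→5
Rank sum = 4 + 7 + 6 + 7 + 10 + 5 = 39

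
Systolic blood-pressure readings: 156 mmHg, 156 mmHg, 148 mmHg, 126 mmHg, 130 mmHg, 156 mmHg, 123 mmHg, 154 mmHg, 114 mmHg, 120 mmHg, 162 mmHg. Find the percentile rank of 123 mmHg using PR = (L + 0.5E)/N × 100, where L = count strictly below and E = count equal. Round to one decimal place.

22.7

N = 11.
Strictly below 123: 2. Equal to 123: 1.
PR = (2 + 0.5·1)/11 × 100 = 22.7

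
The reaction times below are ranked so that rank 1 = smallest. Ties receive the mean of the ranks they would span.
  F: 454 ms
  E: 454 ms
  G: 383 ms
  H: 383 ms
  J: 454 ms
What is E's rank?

Sorted (ascending): 383, 383, 454, 454, 454
The 2 values of 383 occupy positions 1–2 → average rank (1+2)/2 = 1.5.
The 3 values of 454 occupy positions 3–5 → average rank 4.
E has value 454 ms → rank 4.

4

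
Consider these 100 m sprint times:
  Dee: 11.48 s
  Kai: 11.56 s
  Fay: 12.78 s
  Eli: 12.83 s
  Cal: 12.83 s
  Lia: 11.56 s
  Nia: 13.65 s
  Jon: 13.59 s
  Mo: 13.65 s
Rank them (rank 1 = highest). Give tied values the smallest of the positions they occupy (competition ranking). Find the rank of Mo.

Sorted (descending): 13.65, 13.65, 13.59, 12.83, 12.83, 12.78, 11.56, 11.56, 11.48
The 2 values of 13.65 occupy positions 1–2 → each gets rank 1.
The 2 values of 12.83 occupy positions 4–5 → each gets rank 4.
The 2 values of 11.56 occupy positions 7–8 → each gets rank 7.
Mo has value 13.65 s → rank 1.

1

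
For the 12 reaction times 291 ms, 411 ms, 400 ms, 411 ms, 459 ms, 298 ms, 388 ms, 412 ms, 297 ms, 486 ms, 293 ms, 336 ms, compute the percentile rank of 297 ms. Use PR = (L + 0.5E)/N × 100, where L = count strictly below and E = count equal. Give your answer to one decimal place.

N = 12.
Strictly below 297: 2. Equal to 297: 1.
PR = (2 + 0.5·1)/12 × 100 = 20.8

20.8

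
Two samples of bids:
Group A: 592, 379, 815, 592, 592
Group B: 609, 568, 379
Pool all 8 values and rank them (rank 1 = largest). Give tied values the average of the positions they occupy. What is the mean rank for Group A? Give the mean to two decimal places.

Sorted (descending): 815, 609, 592, 592, 592, 568, 379, 379
The 3 values of 592 occupy positions 3–5 → average rank 4.
The 2 values of 379 occupy positions 7–8 → average rank (7+8)/2 = 7.5.
Group A values → pooled ranks: 592→4, 379→7.5, 815→1, 592→4, 592→4
Mean rank = (4 + 7.5 + 1 + 4 + 4) / 5 = 4.10

4.10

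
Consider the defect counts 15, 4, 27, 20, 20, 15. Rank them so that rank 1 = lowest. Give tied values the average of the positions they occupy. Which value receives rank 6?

Sorted (ascending): 4, 15, 15, 20, 20, 27
The 2 values of 15 occupy positions 2–3 → average rank (2+3)/2 = 2.5.
The 2 values of 20 occupy positions 4–5 → average rank (4+5)/2 = 4.5.
Rank 6 → value 27.

27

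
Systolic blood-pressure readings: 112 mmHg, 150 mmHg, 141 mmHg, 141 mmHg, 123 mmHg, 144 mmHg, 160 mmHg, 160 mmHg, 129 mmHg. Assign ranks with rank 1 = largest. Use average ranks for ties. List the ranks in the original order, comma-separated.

9, 3, 5.5, 5.5, 8, 4, 1.5, 1.5, 7

Sorted (descending): 160, 160, 150, 144, 141, 141, 129, 123, 112
The 2 values of 160 occupy positions 1–2 → average rank (1+2)/2 = 1.5.
The 2 values of 141 occupy positions 5–6 → average rank (5+6)/2 = 5.5.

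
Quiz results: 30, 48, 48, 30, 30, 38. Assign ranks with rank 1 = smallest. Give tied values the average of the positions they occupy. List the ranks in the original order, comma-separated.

2, 5.5, 5.5, 2, 2, 4

Sorted (ascending): 30, 30, 30, 38, 48, 48
The 3 values of 30 occupy positions 1–3 → average rank 2.
The 2 values of 48 occupy positions 5–6 → average rank (5+6)/2 = 5.5.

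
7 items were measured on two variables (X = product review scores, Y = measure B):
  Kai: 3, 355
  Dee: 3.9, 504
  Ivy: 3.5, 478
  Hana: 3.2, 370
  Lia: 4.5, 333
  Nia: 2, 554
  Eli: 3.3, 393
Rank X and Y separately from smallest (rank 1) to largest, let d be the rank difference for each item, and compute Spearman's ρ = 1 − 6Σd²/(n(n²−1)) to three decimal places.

-0.286

Ranks of variable 1: 2, 6, 5, 3, 7, 1, 4
Ranks of variable 2: 2, 6, 5, 3, 1, 7, 4
d = r₁ − r₂: 0, 0, 0, 0, 6, -6, 0
d²: 0, 0, 0, 0, 36, 36, 0; Σd² = 72
ρ = 1 − 6·72/(7·48) = 1 − 432/336 = -0.286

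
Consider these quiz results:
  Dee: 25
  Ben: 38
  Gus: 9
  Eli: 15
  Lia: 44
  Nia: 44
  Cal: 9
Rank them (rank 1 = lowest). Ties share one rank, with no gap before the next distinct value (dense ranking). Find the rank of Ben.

4

Sorted (ascending): 9, 9, 15, 25, 38, 44, 44
The 2 values of 9 share dense rank 1.
The 2 values of 44 share dense rank 5.
Remaining distinct values take the next consecutive integers.
Ben has value 38 → rank 4.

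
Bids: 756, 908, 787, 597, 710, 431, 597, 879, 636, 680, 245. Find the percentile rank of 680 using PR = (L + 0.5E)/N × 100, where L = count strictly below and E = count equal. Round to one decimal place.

N = 11.
Strictly below 680: 5. Equal to 680: 1.
PR = (5 + 0.5·1)/11 × 100 = 50.0

50.0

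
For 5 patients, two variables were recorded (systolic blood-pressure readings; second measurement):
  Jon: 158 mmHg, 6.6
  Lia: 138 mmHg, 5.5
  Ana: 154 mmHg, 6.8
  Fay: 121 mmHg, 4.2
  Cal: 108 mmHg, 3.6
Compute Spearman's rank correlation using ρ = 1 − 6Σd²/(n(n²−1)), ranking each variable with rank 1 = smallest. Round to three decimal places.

Ranks of variable 1: 5, 3, 4, 2, 1
Ranks of variable 2: 4, 3, 5, 2, 1
d = r₁ − r₂: 1, 0, -1, 0, 0
d²: 1, 0, 1, 0, 0; Σd² = 2
ρ = 1 − 6·2/(5·24) = 1 − 12/120 = 0.900

0.900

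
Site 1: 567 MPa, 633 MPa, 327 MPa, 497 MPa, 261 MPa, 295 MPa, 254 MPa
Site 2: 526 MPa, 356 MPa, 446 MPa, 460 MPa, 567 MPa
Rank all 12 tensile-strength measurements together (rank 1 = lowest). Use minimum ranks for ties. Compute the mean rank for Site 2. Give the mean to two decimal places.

Sorted (ascending): 254, 261, 295, 327, 356, 446, 460, 497, 526, 567, 567, 633
The 2 values of 567 occupy positions 10–11 → each gets rank 10.
Site 2 values → pooled ranks: 526→9, 356→5, 446→6, 460→7, 567→10
Mean rank = (9 + 5 + 6 + 7 + 10) / 5 = 7.40

7.40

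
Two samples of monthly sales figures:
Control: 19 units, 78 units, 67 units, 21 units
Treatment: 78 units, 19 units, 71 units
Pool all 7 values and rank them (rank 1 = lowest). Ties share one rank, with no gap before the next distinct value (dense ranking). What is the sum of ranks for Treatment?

Sorted (ascending): 19, 19, 21, 67, 71, 78, 78
The 2 values of 19 share dense rank 1.
The 2 values of 78 share dense rank 5.
Remaining distinct values take the next consecutive integers.
Treatment values → pooled ranks: 78→5, 19→1, 71→4
Rank sum = 5 + 1 + 4 = 10

10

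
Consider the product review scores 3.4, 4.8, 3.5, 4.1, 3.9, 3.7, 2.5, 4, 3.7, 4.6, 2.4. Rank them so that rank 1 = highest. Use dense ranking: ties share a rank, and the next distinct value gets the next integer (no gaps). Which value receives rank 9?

Sorted (descending): 4.8, 4.6, 4.1, 4, 3.9, 3.7, 3.7, 3.5, 3.4, 2.5, 2.4
The 2 values of 3.7 share dense rank 6.
Remaining distinct values take the next consecutive integers.
Rank 9 → value 2.5.

2.5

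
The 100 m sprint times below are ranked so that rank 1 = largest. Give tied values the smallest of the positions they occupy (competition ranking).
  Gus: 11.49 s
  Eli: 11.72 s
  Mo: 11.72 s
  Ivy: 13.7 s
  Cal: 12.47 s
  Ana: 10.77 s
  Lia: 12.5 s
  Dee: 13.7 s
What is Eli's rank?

5

Sorted (descending): 13.7, 13.7, 12.5, 12.47, 11.72, 11.72, 11.49, 10.77
The 2 values of 13.7 occupy positions 1–2 → each gets rank 1.
The 2 values of 11.72 occupy positions 5–6 → each gets rank 5.
Eli has value 11.72 s → rank 5.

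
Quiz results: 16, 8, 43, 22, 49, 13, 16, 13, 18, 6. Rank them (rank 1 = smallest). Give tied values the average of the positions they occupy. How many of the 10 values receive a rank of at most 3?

2

Sorted (ascending): 6, 8, 13, 13, 16, 16, 18, 22, 43, 49
The 2 values of 13 occupy positions 3–4 → average rank (3+4)/2 = 3.5.
The 2 values of 16 occupy positions 5–6 → average rank (5+6)/2 = 5.5.
Ranks ≤ 3: {1, 2} → 2 values.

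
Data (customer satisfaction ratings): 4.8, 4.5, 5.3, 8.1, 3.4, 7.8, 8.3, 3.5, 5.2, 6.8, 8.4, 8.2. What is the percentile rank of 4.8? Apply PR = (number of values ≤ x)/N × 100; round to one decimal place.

33.3

N = 12.
Strictly below 4.8: 3. Equal to 4.8: 1.
PR = 4/12 × 100 = 33.3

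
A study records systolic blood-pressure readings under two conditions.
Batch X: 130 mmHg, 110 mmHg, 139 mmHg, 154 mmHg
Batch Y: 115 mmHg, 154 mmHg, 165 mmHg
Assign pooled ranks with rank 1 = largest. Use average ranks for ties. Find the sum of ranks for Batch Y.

Sorted (descending): 165, 154, 154, 139, 130, 115, 110
The 2 values of 154 occupy positions 2–3 → average rank (2+3)/2 = 2.5.
Batch Y values → pooled ranks: 115→6, 154→2.5, 165→1
Rank sum = 6 + 2.5 + 1 = 9.5

9.5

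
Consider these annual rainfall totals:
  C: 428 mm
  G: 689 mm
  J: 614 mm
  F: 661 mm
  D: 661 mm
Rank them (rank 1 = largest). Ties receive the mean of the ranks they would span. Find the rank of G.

Sorted (descending): 689, 661, 661, 614, 428
The 2 values of 661 occupy positions 2–3 → average rank (2+3)/2 = 2.5.
G has value 689 mm → rank 1.

1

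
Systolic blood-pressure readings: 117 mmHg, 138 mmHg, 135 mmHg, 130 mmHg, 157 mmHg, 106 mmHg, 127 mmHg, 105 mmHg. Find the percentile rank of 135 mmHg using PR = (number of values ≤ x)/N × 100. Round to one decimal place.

N = 8.
Strictly below 135: 5. Equal to 135: 1.
PR = 6/8 × 100 = 75.0

75.0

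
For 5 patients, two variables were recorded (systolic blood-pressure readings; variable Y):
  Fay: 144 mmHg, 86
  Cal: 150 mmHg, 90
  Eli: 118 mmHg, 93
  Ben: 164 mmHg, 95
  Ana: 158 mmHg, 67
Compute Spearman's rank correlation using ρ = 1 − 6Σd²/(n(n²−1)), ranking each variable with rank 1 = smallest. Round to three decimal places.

0.100

Ranks of variable 1: 2, 3, 1, 5, 4
Ranks of variable 2: 2, 3, 4, 5, 1
d = r₁ − r₂: 0, 0, -3, 0, 3
d²: 0, 0, 9, 0, 9; Σd² = 18
ρ = 1 − 6·18/(5·24) = 1 − 108/120 = 0.100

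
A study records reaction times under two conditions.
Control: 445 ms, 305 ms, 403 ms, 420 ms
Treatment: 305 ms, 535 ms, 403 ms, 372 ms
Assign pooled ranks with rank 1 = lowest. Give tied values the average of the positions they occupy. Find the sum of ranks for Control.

Sorted (ascending): 305, 305, 372, 403, 403, 420, 445, 535
The 2 values of 305 occupy positions 1–2 → average rank (1+2)/2 = 1.5.
The 2 values of 403 occupy positions 4–5 → average rank (4+5)/2 = 4.5.
Control values → pooled ranks: 445→7, 305→1.5, 403→4.5, 420→6
Rank sum = 7 + 1.5 + 4.5 + 6 = 19

19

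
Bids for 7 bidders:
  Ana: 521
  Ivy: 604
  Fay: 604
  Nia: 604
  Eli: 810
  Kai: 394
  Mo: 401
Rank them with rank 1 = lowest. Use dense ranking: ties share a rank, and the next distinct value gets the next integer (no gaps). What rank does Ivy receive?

4

Sorted (ascending): 394, 401, 521, 604, 604, 604, 810
The 3 values of 604 share dense rank 4.
Remaining distinct values take the next consecutive integers.
Ivy has value 604 → rank 4.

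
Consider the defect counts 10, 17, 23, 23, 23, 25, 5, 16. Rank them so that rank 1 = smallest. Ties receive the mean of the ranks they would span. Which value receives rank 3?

Sorted (ascending): 5, 10, 16, 17, 23, 23, 23, 25
The 3 values of 23 occupy positions 5–7 → average rank 6.
Rank 3 → value 16.

16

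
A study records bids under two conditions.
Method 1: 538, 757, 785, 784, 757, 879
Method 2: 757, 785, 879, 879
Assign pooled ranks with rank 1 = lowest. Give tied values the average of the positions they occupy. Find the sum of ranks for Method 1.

Sorted (ascending): 538, 757, 757, 757, 784, 785, 785, 879, 879, 879
The 3 values of 757 occupy positions 2–4 → average rank 3.
The 2 values of 785 occupy positions 6–7 → average rank (6+7)/2 = 6.5.
The 3 values of 879 occupy positions 8–10 → average rank 9.
Method 1 values → pooled ranks: 538→1, 757→3, 785→6.5, 784→5, 757→3, 879→9
Rank sum = 1 + 3 + 6.5 + 5 + 3 + 9 = 27.5

27.5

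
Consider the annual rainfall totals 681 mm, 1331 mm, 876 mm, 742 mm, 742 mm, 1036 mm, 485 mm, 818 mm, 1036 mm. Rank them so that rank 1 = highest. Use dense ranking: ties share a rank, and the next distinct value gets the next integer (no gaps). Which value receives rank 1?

Sorted (descending): 1331, 1036, 1036, 876, 818, 742, 742, 681, 485
The 2 values of 1036 share dense rank 2.
The 2 values of 742 share dense rank 5.
Remaining distinct values take the next consecutive integers.
Rank 1 → value 1331.

1331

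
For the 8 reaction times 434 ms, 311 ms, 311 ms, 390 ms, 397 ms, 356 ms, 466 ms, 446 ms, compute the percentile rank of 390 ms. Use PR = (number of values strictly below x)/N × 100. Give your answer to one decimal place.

37.5

N = 8.
Strictly below 390: 3. Equal to 390: 1.
PR = 3/8 × 100 = 37.5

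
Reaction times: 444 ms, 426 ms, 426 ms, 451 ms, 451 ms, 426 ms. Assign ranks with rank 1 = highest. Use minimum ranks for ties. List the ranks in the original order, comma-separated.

3, 4, 4, 1, 1, 4

Sorted (descending): 451, 451, 444, 426, 426, 426
The 2 values of 451 occupy positions 1–2 → each gets rank 1.
The 3 values of 426 occupy positions 4–6 → each gets rank 4.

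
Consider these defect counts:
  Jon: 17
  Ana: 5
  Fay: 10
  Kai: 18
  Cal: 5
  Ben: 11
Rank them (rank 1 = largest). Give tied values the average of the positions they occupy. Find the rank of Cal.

Sorted (descending): 18, 17, 11, 10, 5, 5
The 2 values of 5 occupy positions 5–6 → average rank (5+6)/2 = 5.5.
Cal has value 5 → rank 5.5.

5.5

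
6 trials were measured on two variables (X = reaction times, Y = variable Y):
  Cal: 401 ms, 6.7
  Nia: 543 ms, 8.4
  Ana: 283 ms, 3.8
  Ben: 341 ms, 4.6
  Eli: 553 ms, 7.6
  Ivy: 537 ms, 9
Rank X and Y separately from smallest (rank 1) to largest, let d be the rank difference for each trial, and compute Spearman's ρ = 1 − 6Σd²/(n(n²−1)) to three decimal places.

0.771

Ranks of variable 1: 3, 5, 1, 2, 6, 4
Ranks of variable 2: 3, 5, 1, 2, 4, 6
d = r₁ − r₂: 0, 0, 0, 0, 2, -2
d²: 0, 0, 0, 0, 4, 4; Σd² = 8
ρ = 1 − 6·8/(6·35) = 1 − 48/210 = 0.771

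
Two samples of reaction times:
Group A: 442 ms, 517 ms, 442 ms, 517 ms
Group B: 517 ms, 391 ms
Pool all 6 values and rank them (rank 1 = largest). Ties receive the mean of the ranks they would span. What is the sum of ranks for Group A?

Sorted (descending): 517, 517, 517, 442, 442, 391
The 3 values of 517 occupy positions 1–3 → average rank 2.
The 2 values of 442 occupy positions 4–5 → average rank (4+5)/2 = 4.5.
Group A values → pooled ranks: 442→4.5, 517→2, 442→4.5, 517→2
Rank sum = 4.5 + 2 + 4.5 + 2 = 13

13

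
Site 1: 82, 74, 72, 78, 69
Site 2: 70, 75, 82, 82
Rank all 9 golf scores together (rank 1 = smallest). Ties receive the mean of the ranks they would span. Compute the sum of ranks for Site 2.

23

Sorted (ascending): 69, 70, 72, 74, 75, 78, 82, 82, 82
The 3 values of 82 occupy positions 7–9 → average rank 8.
Site 2 values → pooled ranks: 70→2, 75→5, 82→8, 82→8
Rank sum = 2 + 5 + 8 + 8 = 23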